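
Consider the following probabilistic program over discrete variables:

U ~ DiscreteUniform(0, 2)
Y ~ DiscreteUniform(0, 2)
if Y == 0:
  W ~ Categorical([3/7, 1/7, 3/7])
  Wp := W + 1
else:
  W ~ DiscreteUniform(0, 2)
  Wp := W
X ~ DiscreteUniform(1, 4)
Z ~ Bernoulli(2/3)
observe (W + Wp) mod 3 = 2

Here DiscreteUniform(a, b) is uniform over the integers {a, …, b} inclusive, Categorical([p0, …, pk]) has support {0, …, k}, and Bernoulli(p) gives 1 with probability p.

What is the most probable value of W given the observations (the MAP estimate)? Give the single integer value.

Enumerate traces; 72 have nonzero weight after conditioning:
  (U=0, Y=0, W=2, X=1, Z=0) weight 1/252
  (U=0, Y=0, W=2, X=1, Z=1) weight 1/126
  (U=0, Y=0, W=2, X=2, Z=0) weight 1/252
  (U=0, Y=0, W=2, X=2, Z=1) weight 1/126
  (U=0, Y=0, W=2, X=3, Z=0) weight 1/252
  (U=0, Y=0, W=2, X=3, Z=1) weight 1/126
  (U=0, Y=0, W=2, X=4, Z=0) weight 1/252
  (U=0, Y=0, W=2, X=4, Z=1) weight 1/126
  (U=0, Y=1, W=1, X=1, Z=0) weight 1/324
  … 63 more
Group by W:
  weight(W=1) = 2/9
  weight(W=2) = 1/7
Total weight = 2/9 + 1/7 = 23/63
P(W=1 | obs) = 2/9 / 23/63 = 14/23
P(W=2 | obs) = 1/7 / 23/63 = 9/23
argmax = 1

argmax_v P(W = v | obs) = 1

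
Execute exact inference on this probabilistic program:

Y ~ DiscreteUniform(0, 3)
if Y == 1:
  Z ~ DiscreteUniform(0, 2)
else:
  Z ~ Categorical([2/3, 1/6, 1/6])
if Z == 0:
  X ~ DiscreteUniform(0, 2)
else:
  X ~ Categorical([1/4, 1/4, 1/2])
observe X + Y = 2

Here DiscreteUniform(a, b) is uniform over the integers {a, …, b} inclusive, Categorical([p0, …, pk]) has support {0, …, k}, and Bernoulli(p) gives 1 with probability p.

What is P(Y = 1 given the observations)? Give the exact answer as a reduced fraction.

Enumerate traces; 9 have nonzero weight after conditioning:
  (Y=0, Z=0, X=2) weight 1/18
  (Y=0, Z=1, X=2) weight 1/48
  (Y=0, Z=2, X=2) weight 1/48
  (Y=1, Z=0, X=1) weight 1/36
  (Y=1, Z=1, X=1) weight 1/48
  (Y=1, Z=2, X=1) weight 1/48
  (Y=2, Z=0, X=0) weight 1/18
  (Y=2, Z=1, X=0) weight 1/96
  … 1 more
Group by Y:
  weight(Y=0) = 7/72
  weight(Y=1) = 5/72
  weight(Y=2) = 11/144
Total weight = 7/72 + 5/72 + 11/144 = 35/144
P(Y=0 | obs) = 7/72 / 35/144 = 2/5
P(Y=1 | obs) = 5/72 / 35/144 = 2/7
P(Y=2 | obs) = 11/144 / 35/144 = 11/35

P(Y = 1 | obs) = 2/7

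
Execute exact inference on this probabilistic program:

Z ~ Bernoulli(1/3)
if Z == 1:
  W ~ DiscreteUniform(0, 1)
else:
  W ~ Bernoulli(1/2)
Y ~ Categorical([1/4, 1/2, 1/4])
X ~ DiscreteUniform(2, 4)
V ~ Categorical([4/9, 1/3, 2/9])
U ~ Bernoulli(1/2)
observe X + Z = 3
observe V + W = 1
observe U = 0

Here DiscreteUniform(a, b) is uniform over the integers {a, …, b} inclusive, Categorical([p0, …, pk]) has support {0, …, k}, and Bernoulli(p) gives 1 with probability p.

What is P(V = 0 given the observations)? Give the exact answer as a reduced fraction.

Enumerate traces; 12 have nonzero weight after conditioning:
  (Z=0, W=0, Y=0, X=3, V=1, U=0) weight 1/216
  (Z=0, W=0, Y=1, X=3, V=1, U=0) weight 1/108
  (Z=0, W=0, Y=2, X=3, V=1, U=0) weight 1/216
  (Z=0, W=1, Y=0, X=3, V=0, U=0) weight 1/162
  (Z=0, W=1, Y=1, X=3, V=0, U=0) weight 1/81
  (Z=0, W=1, Y=2, X=3, V=0, U=0) weight 1/162
  (Z=1, W=0, Y=0, X=2, V=1, U=0) weight 1/432
  (Z=1, W=0, Y=1, X=2, V=1, U=0) weight 1/216
  … 4 more
Group by V:
  weight(V=0) = 1/27
  weight(V=1) = 1/36
Total weight = 1/27 + 1/36 = 7/108
P(V=0 | obs) = 1/27 / 7/108 = 4/7
P(V=1 | obs) = 1/36 / 7/108 = 3/7

P(V = 0 | obs) = 4/7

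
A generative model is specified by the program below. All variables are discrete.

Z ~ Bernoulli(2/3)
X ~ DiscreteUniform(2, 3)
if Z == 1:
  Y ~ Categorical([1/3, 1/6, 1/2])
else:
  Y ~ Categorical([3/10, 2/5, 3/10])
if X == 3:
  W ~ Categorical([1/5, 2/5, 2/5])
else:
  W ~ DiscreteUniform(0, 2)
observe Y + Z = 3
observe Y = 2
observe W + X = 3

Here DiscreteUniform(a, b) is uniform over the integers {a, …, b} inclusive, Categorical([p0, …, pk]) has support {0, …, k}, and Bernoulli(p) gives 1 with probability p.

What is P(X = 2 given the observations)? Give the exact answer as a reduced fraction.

P(X = 2 | obs) = 5/8

Enumerate traces; 2 have nonzero weight after conditioning:
  (Z=1, X=2, Y=2, W=1) weight 1/18
  (Z=1, X=3, Y=2, W=0) weight 1/30
Group by X:
  weight(X=2) = 1/18
  weight(X=3) = 1/30
Total weight = 1/18 + 1/30 = 4/45
P(X=2 | obs) = 1/18 / 4/45 = 5/8
P(X=3 | obs) = 1/30 / 4/45 = 3/8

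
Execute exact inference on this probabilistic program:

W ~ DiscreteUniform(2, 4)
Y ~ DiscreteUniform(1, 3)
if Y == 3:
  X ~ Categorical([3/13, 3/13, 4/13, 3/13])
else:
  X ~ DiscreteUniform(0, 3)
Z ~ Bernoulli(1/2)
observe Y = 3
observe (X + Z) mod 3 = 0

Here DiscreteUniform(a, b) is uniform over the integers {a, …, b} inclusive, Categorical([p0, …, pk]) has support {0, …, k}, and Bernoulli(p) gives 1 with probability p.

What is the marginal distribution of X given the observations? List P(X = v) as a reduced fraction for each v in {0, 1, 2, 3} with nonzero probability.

P(X=0) = 3/10, P(X=2) = 2/5, P(X=3) = 3/10

Enumerate traces; 9 have nonzero weight after conditioning:
  (W=2, Y=3, X=0, Z=0) weight 1/78
  (W=2, Y=3, X=2, Z=1) weight 2/117
  (W=2, Y=3, X=3, Z=0) weight 1/78
  (W=3, Y=3, X=0, Z=0) weight 1/78
  (W=3, Y=3, X=2, Z=1) weight 2/117
  (W=3, Y=3, X=3, Z=0) weight 1/78
  (W=4, Y=3, X=0, Z=0) weight 1/78
  (W=4, Y=3, X=2, Z=1) weight 2/117
  … 1 more
Group by X:
  weight(X=0) = 1/26
  weight(X=2) = 2/39
  weight(X=3) = 1/26
Total weight = 1/26 + 2/39 + 1/26 = 5/39
P(X=0 | obs) = 1/26 / 5/39 = 3/10
P(X=2 | obs) = 2/39 / 5/39 = 2/5
P(X=3 | obs) = 1/26 / 5/39 = 3/10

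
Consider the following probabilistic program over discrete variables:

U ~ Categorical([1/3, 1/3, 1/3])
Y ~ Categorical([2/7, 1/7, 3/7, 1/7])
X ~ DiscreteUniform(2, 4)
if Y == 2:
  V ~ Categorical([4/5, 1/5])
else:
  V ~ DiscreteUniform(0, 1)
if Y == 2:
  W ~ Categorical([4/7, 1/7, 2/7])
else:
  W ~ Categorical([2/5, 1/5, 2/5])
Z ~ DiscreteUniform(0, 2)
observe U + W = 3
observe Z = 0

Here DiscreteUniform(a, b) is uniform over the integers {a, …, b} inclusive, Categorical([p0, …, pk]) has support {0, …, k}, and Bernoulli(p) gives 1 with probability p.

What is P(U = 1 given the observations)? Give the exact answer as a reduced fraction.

P(U = 1 | obs) = 2/3

Enumerate traces; 48 have nonzero weight after conditioning:
  (U=1, Y=0, X=2, V=0, W=2, Z=0) weight 2/945
  (U=1, Y=0, X=2, V=1, W=2, Z=0) weight 2/945
  (U=1, Y=0, X=3, V=0, W=2, Z=0) weight 2/945
  (U=1, Y=0, X=3, V=1, W=2, Z=0) weight 2/945
  (U=1, Y=0, X=4, V=0, W=2, Z=0) weight 2/945
  (U=1, Y=0, X=4, V=1, W=2, Z=0) weight 2/945
  (U=1, Y=1, X=2, V=0, W=2, Z=0) weight 1/945
  (U=1, Y=1, X=2, V=1, W=2, Z=0) weight 1/945
  (U=2, Y=0, X=2, V=0, W=1, Z=0) weight 1/945
  … 39 more
Group by U:
  weight(U=1) = 86/2205
  weight(U=2) = 43/2205
Total weight = 86/2205 + 43/2205 = 43/735
P(U=1 | obs) = 86/2205 / 43/735 = 2/3
P(U=2 | obs) = 43/2205 / 43/735 = 1/3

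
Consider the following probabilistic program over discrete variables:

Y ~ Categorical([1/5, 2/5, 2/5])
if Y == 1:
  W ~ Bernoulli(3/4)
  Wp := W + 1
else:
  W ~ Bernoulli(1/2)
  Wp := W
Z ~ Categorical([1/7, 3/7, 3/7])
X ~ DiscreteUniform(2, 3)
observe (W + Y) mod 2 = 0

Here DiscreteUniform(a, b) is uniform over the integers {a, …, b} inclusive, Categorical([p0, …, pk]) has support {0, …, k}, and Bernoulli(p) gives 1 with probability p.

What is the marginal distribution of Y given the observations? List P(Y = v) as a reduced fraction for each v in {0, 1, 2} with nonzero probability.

Enumerate traces; 18 have nonzero weight after conditioning:
  (Y=0, W=0, Z=0, X=2) weight 1/140
  (Y=0, W=0, Z=0, X=3) weight 1/140
  (Y=0, W=0, Z=1, X=2) weight 3/140
  (Y=0, W=0, Z=1, X=3) weight 3/140
  (Y=0, W=0, Z=2, X=2) weight 3/140
  (Y=0, W=0, Z=2, X=3) weight 3/140
  (Y=1, W=1, Z=0, X=2) weight 3/140
  (Y=1, W=1, Z=0, X=3) weight 3/140
  (Y=2, W=0, Z=0, X=2) weight 1/70
  … 9 more
Group by Y:
  weight(Y=0) = 1/10
  weight(Y=1) = 3/10
  weight(Y=2) = 1/5
Total weight = 1/10 + 3/10 + 1/5 = 3/5
P(Y=0 | obs) = 1/10 / 3/5 = 1/6
P(Y=1 | obs) = 3/10 / 3/5 = 1/2
P(Y=2 | obs) = 1/5 / 3/5 = 1/3

P(Y=0) = 1/6, P(Y=1) = 1/2, P(Y=2) = 1/3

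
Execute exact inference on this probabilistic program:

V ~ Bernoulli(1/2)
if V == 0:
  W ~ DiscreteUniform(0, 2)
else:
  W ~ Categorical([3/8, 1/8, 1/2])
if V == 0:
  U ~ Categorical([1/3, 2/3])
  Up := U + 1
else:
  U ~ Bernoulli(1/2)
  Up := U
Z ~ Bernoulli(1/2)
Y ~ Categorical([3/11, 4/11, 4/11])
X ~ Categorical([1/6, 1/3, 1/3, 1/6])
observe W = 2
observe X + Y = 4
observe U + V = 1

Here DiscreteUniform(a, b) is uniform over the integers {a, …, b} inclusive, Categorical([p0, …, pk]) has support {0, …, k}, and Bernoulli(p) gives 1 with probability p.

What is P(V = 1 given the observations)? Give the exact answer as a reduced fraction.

P(V = 1 | obs) = 9/17

Enumerate traces; 8 have nonzero weight after conditioning:
  (V=0, W=2, U=1, Z=0, Y=1, X=3) weight 1/297
  (V=0, W=2, U=1, Z=0, Y=2, X=2) weight 2/297
  (V=0, W=2, U=1, Z=1, Y=1, X=3) weight 1/297
  (V=0, W=2, U=1, Z=1, Y=2, X=2) weight 2/297
  (V=1, W=2, U=0, Z=0, Y=1, X=3) weight 1/264
  (V=1, W=2, U=0, Z=0, Y=2, X=2) weight 1/132
  (V=1, W=2, U=0, Z=1, Y=1, X=3) weight 1/264
  (V=1, W=2, U=0, Z=1, Y=2, X=2) weight 1/132
Group by V:
  weight(V=0) = 2/99
  weight(V=1) = 1/44
Total weight = 2/99 + 1/44 = 17/396
P(V=0 | obs) = 2/99 / 17/396 = 8/17
P(V=1 | obs) = 1/44 / 17/396 = 9/17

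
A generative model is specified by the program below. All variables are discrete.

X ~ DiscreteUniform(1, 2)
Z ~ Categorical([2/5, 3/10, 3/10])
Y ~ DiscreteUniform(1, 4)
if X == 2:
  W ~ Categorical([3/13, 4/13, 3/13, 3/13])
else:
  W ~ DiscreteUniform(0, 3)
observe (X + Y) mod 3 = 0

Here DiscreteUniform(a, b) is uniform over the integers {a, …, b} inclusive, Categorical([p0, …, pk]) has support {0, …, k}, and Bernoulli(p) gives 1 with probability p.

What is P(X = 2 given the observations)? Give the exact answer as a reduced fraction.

Enumerate traces; 36 have nonzero weight after conditioning:
  (X=1, Z=0, Y=2, W=0) weight 1/80
  (X=1, Z=0, Y=2, W=1) weight 1/80
  (X=1, Z=0, Y=2, W=2) weight 1/80
  (X=1, Z=0, Y=2, W=3) weight 1/80
  (X=1, Z=1, Y=2, W=0) weight 3/320
  (X=1, Z=1, Y=2, W=1) weight 3/320
  (X=1, Z=1, Y=2, W=2) weight 3/320
  (X=1, Z=1, Y=2, W=3) weight 3/320
  (X=2, Z=0, Y=1, W=0) weight 3/260
  … 27 more
Group by X:
  weight(X=1) = 1/8
  weight(X=2) = 1/4
Total weight = 1/8 + 1/4 = 3/8
P(X=1 | obs) = 1/8 / 3/8 = 1/3
P(X=2 | obs) = 1/4 / 3/8 = 2/3

P(X = 2 | obs) = 2/3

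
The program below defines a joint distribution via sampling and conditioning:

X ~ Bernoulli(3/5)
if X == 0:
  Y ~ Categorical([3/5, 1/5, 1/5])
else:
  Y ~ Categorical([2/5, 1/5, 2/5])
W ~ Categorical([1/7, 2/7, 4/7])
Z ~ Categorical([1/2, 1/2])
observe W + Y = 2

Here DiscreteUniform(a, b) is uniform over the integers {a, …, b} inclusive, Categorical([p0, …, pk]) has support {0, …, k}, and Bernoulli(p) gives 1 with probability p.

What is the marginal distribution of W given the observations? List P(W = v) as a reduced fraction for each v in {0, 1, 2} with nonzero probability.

Enumerate traces; 12 have nonzero weight after conditioning:
  (X=0, Y=0, W=2, Z=0) weight 12/175
  (X=0, Y=0, W=2, Z=1) weight 12/175
  (X=0, Y=1, W=1, Z=0) weight 2/175
  (X=0, Y=1, W=1, Z=1) weight 2/175
  (X=0, Y=2, W=0, Z=0) weight 1/175
  (X=0, Y=2, W=0, Z=1) weight 1/175
  (X=1, Y=0, W=2, Z=0) weight 12/175
  (X=1, Y=0, W=2, Z=1) weight 12/175
  … 4 more
Group by W:
  weight(W=0) = 8/175
  weight(W=1) = 2/35
  weight(W=2) = 48/175
Total weight = 8/175 + 2/35 + 48/175 = 66/175
P(W=0 | obs) = 8/175 / 66/175 = 4/33
P(W=1 | obs) = 2/35 / 66/175 = 5/33
P(W=2 | obs) = 48/175 / 66/175 = 8/11

P(W=0) = 4/33, P(W=1) = 5/33, P(W=2) = 8/11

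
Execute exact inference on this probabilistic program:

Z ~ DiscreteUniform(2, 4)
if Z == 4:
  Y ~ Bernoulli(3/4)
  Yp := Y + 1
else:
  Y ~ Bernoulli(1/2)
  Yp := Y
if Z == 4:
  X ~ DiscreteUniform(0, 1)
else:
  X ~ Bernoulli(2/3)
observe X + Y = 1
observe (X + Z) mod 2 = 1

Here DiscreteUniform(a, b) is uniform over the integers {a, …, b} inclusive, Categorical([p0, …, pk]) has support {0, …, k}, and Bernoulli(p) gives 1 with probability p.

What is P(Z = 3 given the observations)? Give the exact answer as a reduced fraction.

P(Z = 3 | obs) = 4/15

Enumerate traces; 3 have nonzero weight after conditioning:
  (Z=2, Y=0, X=1) weight 1/9
  (Z=3, Y=1, X=0) weight 1/18
  (Z=4, Y=0, X=1) weight 1/24
Group by Z:
  weight(Z=2) = 1/9
  weight(Z=3) = 1/18
  weight(Z=4) = 1/24
Total weight = 1/9 + 1/18 + 1/24 = 5/24
P(Z=2 | obs) = 1/9 / 5/24 = 8/15
P(Z=3 | obs) = 1/18 / 5/24 = 4/15
P(Z=4 | obs) = 1/24 / 5/24 = 1/5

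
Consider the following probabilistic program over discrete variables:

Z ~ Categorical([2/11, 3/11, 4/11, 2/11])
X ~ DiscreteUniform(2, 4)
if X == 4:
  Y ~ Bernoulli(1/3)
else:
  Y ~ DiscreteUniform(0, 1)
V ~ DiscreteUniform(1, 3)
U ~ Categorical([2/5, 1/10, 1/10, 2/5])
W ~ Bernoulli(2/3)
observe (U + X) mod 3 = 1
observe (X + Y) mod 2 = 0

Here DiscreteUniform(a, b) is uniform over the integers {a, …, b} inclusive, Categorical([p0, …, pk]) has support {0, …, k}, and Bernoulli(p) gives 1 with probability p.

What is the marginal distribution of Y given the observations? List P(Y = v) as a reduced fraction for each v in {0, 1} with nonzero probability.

P(Y=0) = 35/38, P(Y=1) = 3/38

Enumerate traces; 96 have nonzero weight after conditioning:
  (Z=0, X=2, Y=0, V=1, U=2, W=0) weight 1/2970
  (Z=0, X=2, Y=0, V=1, U=2, W=1) weight 1/1485
  (Z=0, X=2, Y=0, V=2, U=2, W=0) weight 1/2970
  (Z=0, X=2, Y=0, V=2, U=2, W=1) weight 1/1485
  (Z=0, X=2, Y=0, V=3, U=2, W=0) weight 1/2970
  (Z=0, X=2, Y=0, V=3, U=2, W=1) weight 1/1485
  (Z=0, X=3, Y=1, V=1, U=1, W=0) weight 1/2970
  (Z=0, X=3, Y=1, V=1, U=1, W=1) weight 1/1485
  … 88 more
Group by Y:
  weight(Y=0) = 7/36
  weight(Y=1) = 1/60
Total weight = 7/36 + 1/60 = 19/90
P(Y=0 | obs) = 7/36 / 19/90 = 35/38
P(Y=1 | obs) = 1/60 / 19/90 = 3/38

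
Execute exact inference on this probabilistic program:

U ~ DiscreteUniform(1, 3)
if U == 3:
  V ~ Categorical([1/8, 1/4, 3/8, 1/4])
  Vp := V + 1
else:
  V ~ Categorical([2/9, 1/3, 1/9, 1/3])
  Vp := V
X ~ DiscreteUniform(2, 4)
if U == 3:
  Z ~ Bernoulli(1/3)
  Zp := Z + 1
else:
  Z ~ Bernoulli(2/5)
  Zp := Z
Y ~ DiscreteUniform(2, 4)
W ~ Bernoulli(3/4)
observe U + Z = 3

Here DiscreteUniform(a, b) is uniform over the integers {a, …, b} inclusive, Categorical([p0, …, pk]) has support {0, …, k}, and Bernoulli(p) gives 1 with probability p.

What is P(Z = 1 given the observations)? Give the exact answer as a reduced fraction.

Enumerate traces; 144 have nonzero weight after conditioning:
  (U=2, V=0, X=2, Z=1, Y=2, W=0) weight 1/1215
  (U=2, V=0, X=2, Z=1, Y=2, W=1) weight 1/405
  (U=2, V=0, X=2, Z=1, Y=3, W=0) weight 1/1215
  (U=2, V=0, X=2, Z=1, Y=3, W=1) weight 1/405
  (U=2, V=0, X=2, Z=1, Y=4, W=0) weight 1/1215
  (U=2, V=0, X=2, Z=1, Y=4, W=1) weight 1/405
  (U=2, V=0, X=3, Z=1, Y=2, W=0) weight 1/1215
  (U=2, V=0, X=3, Z=1, Y=2, W=1) weight 1/405
  (U=3, V=0, X=2, Z=0, Y=2, W=0) weight 1/1296
  … 135 more
Group by Z:
  weight(Z=0) = 2/9
  weight(Z=1) = 2/15
Total weight = 2/9 + 2/15 = 16/45
P(Z=0 | obs) = 2/9 / 16/45 = 5/8
P(Z=1 | obs) = 2/15 / 16/45 = 3/8

P(Z = 1 | obs) = 3/8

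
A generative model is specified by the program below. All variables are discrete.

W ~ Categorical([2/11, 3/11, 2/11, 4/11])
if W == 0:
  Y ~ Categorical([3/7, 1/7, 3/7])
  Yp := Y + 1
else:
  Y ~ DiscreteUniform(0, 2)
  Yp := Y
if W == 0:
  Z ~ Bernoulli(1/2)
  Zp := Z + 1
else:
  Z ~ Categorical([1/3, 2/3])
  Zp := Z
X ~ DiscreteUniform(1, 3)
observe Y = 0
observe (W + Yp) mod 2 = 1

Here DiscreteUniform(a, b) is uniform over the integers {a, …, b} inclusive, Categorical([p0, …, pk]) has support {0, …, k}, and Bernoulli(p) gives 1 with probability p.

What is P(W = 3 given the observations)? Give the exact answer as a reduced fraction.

Enumerate traces; 18 have nonzero weight after conditioning:
  (W=0, Y=0, Z=0, X=1) weight 1/77
  (W=0, Y=0, Z=0, X=2) weight 1/77
  (W=0, Y=0, Z=0, X=3) weight 1/77
  (W=0, Y=0, Z=1, X=1) weight 1/77
  (W=0, Y=0, Z=1, X=2) weight 1/77
  (W=0, Y=0, Z=1, X=3) weight 1/77
  (W=1, Y=0, Z=0, X=1) weight 1/99
  (W=1, Y=0, Z=0, X=2) weight 1/99
  (W=3, Y=0, Z=0, X=1) weight 4/297
  … 9 more
Group by W:
  weight(W=0) = 6/77
  weight(W=1) = 1/11
  weight(W=3) = 4/33
Total weight = 6/77 + 1/11 + 4/33 = 67/231
P(W=0 | obs) = 6/77 / 67/231 = 18/67
P(W=1 | obs) = 1/11 / 67/231 = 21/67
P(W=3 | obs) = 4/33 / 67/231 = 28/67

P(W = 3 | obs) = 28/67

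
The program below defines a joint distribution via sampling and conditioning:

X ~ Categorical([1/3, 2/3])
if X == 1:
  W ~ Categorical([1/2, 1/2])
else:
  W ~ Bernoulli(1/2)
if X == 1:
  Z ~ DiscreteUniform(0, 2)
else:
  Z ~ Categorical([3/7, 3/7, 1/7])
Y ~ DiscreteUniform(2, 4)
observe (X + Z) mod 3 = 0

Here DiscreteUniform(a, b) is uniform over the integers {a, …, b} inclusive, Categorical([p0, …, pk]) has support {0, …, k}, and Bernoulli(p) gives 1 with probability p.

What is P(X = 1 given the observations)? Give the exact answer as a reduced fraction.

Enumerate traces; 12 have nonzero weight after conditioning:
  (X=0, W=0, Z=0, Y=2) weight 1/42
  (X=0, W=0, Z=0, Y=3) weight 1/42
  (X=0, W=0, Z=0, Y=4) weight 1/42
  (X=0, W=1, Z=0, Y=2) weight 1/42
  (X=0, W=1, Z=0, Y=3) weight 1/42
  (X=0, W=1, Z=0, Y=4) weight 1/42
  (X=1, W=0, Z=2, Y=2) weight 1/27
  (X=1, W=0, Z=2, Y=3) weight 1/27
  … 4 more
Group by X:
  weight(X=0) = 1/7
  weight(X=1) = 2/9
Total weight = 1/7 + 2/9 = 23/63
P(X=0 | obs) = 1/7 / 23/63 = 9/23
P(X=1 | obs) = 2/9 / 23/63 = 14/23

P(X = 1 | obs) = 14/23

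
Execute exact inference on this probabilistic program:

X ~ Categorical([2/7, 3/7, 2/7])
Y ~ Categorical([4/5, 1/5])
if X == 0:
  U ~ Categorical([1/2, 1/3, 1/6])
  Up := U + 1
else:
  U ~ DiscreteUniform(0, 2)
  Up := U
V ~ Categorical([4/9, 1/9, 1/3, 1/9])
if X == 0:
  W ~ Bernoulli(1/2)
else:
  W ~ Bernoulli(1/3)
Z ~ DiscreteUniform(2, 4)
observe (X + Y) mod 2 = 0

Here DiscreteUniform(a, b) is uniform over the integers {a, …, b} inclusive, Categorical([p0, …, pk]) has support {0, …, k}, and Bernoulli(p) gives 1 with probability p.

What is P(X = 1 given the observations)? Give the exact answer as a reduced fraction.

Enumerate traces; 216 have nonzero weight after conditioning:
  (X=0, Y=0, U=0, V=0, W=0, Z=2) weight 8/945
  (X=0, Y=0, U=0, V=0, W=0, Z=3) weight 8/945
  (X=0, Y=0, U=0, V=0, W=0, Z=4) weight 8/945
  (X=0, Y=0, U=0, V=0, W=1, Z=2) weight 8/945
  (X=0, Y=0, U=0, V=0, W=1, Z=3) weight 8/945
  (X=0, Y=0, U=0, V=0, W=1, Z=4) weight 8/945
  (X=0, Y=0, U=0, V=1, W=0, Z=2) weight 2/945
  (X=0, Y=0, U=0, V=1, W=0, Z=3) weight 2/945
  (X=1, Y=1, U=0, V=0, W=0, Z=2) weight 8/2835
  (X=2, Y=0, U=0, V=0, W=0, Z=2) weight 64/8505
  … 206 more
Group by X:
  weight(X=0) = 8/35
  weight(X=1) = 3/35
  weight(X=2) = 8/35
Total weight = 8/35 + 3/35 + 8/35 = 19/35
P(X=0 | obs) = 8/35 / 19/35 = 8/19
P(X=1 | obs) = 3/35 / 19/35 = 3/19
P(X=2 | obs) = 8/35 / 19/35 = 8/19

P(X = 1 | obs) = 3/19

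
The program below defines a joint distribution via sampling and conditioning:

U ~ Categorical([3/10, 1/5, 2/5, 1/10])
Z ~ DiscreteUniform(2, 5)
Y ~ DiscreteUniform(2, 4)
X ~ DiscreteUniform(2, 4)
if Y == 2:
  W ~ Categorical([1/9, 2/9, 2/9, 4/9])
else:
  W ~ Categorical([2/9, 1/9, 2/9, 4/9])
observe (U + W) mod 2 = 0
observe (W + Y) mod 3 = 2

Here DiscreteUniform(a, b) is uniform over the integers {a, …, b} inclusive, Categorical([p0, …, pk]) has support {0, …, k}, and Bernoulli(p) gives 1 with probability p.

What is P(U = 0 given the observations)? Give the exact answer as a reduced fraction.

Enumerate traces; 96 have nonzero weight after conditioning:
  (U=0, Z=2, Y=2, X=2, W=0) weight 1/1080
  (U=0, Z=2, Y=2, X=3, W=0) weight 1/1080
  (U=0, Z=2, Y=2, X=4, W=0) weight 1/1080
  (U=0, Z=2, Y=3, X=2, W=2) weight 1/540
  (U=0, Z=2, Y=3, X=3, W=2) weight 1/540
  (U=0, Z=2, Y=3, X=4, W=2) weight 1/540
  (U=0, Z=3, Y=2, X=2, W=0) weight 1/1080
  (U=0, Z=3, Y=2, X=3, W=0) weight 1/1080
  (U=1, Z=2, Y=2, X=2, W=3) weight 1/405
  (U=2, Z=2, Y=2, X=2, W=0) weight 1/810
  … 86 more
Group by U:
  weight(U=0) = 1/30
  weight(U=1) = 1/27
  weight(U=2) = 2/45
  weight(U=3) = 1/54
Total weight = 1/30 + 1/27 + 2/45 + 1/54 = 2/15
P(U=0 | obs) = 1/30 / 2/15 = 1/4
P(U=1 | obs) = 1/27 / 2/15 = 5/18
P(U=2 | obs) = 2/45 / 2/15 = 1/3
P(U=3 | obs) = 1/54 / 2/15 = 5/36

P(U = 0 | obs) = 1/4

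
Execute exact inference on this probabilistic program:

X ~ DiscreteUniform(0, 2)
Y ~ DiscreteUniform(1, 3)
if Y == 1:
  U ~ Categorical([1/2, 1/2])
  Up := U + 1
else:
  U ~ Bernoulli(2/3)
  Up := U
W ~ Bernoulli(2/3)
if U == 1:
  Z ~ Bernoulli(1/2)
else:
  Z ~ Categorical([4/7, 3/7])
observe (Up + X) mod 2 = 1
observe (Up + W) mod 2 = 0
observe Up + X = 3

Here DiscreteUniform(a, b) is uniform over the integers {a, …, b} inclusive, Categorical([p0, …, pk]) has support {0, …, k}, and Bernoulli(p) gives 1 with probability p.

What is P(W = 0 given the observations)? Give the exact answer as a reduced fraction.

P(W = 0 | obs) = 3/25

Enumerate traces; 8 have nonzero weight after conditioning:
  (X=1, Y=1, U=1, W=0, Z=0) weight 1/108
  (X=1, Y=1, U=1, W=0, Z=1) weight 1/108
  (X=2, Y=1, U=0, W=1, Z=0) weight 4/189
  (X=2, Y=1, U=0, W=1, Z=1) weight 1/63
  (X=2, Y=2, U=1, W=1, Z=0) weight 2/81
  (X=2, Y=2, U=1, W=1, Z=1) weight 2/81
  (X=2, Y=3, U=1, W=1, Z=0) weight 2/81
  (X=2, Y=3, U=1, W=1, Z=1) weight 2/81
Group by W:
  weight(W=0) = 1/54
  weight(W=1) = 11/81
Total weight = 1/54 + 11/81 = 25/162
P(W=0 | obs) = 1/54 / 25/162 = 3/25
P(W=1 | obs) = 11/81 / 25/162 = 22/25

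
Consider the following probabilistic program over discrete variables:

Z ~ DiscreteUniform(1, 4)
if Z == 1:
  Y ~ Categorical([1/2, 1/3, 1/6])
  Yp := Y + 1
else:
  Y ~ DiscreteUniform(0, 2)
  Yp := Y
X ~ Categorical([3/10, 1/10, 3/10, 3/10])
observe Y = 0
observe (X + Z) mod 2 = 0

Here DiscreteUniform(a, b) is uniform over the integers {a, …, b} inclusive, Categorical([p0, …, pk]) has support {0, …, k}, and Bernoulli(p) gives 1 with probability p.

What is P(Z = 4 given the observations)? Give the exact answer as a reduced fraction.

Enumerate traces; 8 have nonzero weight after conditioning:
  (Z=1, Y=0, X=1) weight 1/80
  (Z=1, Y=0, X=3) weight 3/80
  (Z=2, Y=0, X=0) weight 1/40
  (Z=2, Y=0, X=2) weight 1/40
  (Z=3, Y=0, X=1) weight 1/120
  (Z=3, Y=0, X=3) weight 1/40
  (Z=4, Y=0, X=0) weight 1/40
  (Z=4, Y=0, X=2) weight 1/40
Group by Z:
  weight(Z=1) = 1/20
  weight(Z=2) = 1/20
  weight(Z=3) = 1/30
  weight(Z=4) = 1/20
Total weight = 1/20 + 1/20 + 1/30 + 1/20 = 11/60
P(Z=1 | obs) = 1/20 / 11/60 = 3/11
P(Z=2 | obs) = 1/20 / 11/60 = 3/11
P(Z=3 | obs) = 1/30 / 11/60 = 2/11
P(Z=4 | obs) = 1/20 / 11/60 = 3/11

P(Z = 4 | obs) = 3/11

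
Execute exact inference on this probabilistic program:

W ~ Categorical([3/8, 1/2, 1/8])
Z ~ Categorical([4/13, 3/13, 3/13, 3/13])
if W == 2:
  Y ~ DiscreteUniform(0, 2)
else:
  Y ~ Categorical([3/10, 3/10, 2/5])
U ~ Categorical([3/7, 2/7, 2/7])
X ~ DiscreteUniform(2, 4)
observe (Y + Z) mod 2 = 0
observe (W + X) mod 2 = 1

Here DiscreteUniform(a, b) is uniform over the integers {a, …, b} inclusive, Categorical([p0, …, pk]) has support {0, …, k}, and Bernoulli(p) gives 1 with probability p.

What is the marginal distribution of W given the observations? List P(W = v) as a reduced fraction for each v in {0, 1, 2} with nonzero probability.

Enumerate traces; 72 have nonzero weight after conditioning:
  (W=0, Z=0, Y=0, U=0, X=3) weight 9/1820
  (W=0, Z=0, Y=0, U=1, X=3) weight 3/910
  (W=0, Z=0, Y=0, U=2, X=3) weight 3/910
  (W=0, Z=0, Y=2, U=0, X=3) weight 3/455
  (W=0, Z=0, Y=2, U=1, X=3) weight 2/455
  (W=0, Z=0, Y=2, U=2, X=3) weight 2/455
  (W=0, Z=1, Y=1, U=0, X=3) weight 27/7280
  (W=0, Z=1, Y=1, U=1, X=3) weight 9/3640
  (W=1, Z=0, Y=0, U=0, X=2) weight 3/455
  (W=2, Z=0, Y=0, U=0, X=3) weight 1/546
  … 62 more
Group by W:
  weight(W=0) = 67/1040
  weight(W=1) = 67/390
  weight(W=2) = 5/234
Total weight = 67/1040 + 67/390 + 5/234 = 2411/9360
P(W=0 | obs) = 67/1040 / 2411/9360 = 603/2411
P(W=1 | obs) = 67/390 / 2411/9360 = 1608/2411
P(W=2 | obs) = 5/234 / 2411/9360 = 200/2411

P(W=0) = 603/2411, P(W=1) = 1608/2411, P(W=2) = 200/2411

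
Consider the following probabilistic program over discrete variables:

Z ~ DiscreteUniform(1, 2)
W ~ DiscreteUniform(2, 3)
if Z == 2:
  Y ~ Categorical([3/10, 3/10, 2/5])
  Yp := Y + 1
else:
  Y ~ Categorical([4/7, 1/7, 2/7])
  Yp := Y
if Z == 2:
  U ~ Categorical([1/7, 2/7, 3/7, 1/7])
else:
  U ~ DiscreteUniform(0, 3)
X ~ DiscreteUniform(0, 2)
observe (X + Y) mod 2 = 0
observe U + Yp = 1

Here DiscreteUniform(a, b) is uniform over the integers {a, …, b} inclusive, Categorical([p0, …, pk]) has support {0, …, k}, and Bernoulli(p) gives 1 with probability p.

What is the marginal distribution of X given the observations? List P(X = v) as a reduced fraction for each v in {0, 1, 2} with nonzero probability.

P(X=0) = 26/57, P(X=1) = 5/57, P(X=2) = 26/57

Enumerate traces; 10 have nonzero weight after conditioning:
  (Z=1, W=2, Y=0, U=1, X=0) weight 1/84
  (Z=1, W=2, Y=0, U=1, X=2) weight 1/84
  (Z=1, W=2, Y=1, U=0, X=1) weight 1/336
  (Z=1, W=3, Y=0, U=1, X=0) weight 1/84
  (Z=1, W=3, Y=0, U=1, X=2) weight 1/84
  (Z=1, W=3, Y=1, U=0, X=1) weight 1/336
  (Z=2, W=2, Y=0, U=0, X=0) weight 1/280
  (Z=2, W=2, Y=0, U=0, X=2) weight 1/280
  … 2 more
Group by X:
  weight(X=0) = 13/420
  weight(X=1) = 1/168
  weight(X=2) = 13/420
Total weight = 13/420 + 1/168 + 13/420 = 19/280
P(X=0 | obs) = 13/420 / 19/280 = 26/57
P(X=1 | obs) = 1/168 / 19/280 = 5/57
P(X=2 | obs) = 13/420 / 19/280 = 26/57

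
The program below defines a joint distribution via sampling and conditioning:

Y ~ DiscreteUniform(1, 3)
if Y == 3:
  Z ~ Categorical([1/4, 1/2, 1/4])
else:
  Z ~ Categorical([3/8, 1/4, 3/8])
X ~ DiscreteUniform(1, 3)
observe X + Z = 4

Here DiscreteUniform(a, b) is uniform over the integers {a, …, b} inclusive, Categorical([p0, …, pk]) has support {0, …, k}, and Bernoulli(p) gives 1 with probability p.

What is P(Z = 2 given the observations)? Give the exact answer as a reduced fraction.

P(Z = 2 | obs) = 1/2

Enumerate traces; 6 have nonzero weight after conditioning:
  (Y=1, Z=1, X=3) weight 1/36
  (Y=1, Z=2, X=2) weight 1/24
  (Y=2, Z=1, X=3) weight 1/36
  (Y=2, Z=2, X=2) weight 1/24
  (Y=3, Z=1, X=3) weight 1/18
  (Y=3, Z=2, X=2) weight 1/36
Group by Z:
  weight(Z=1) = 1/9
  weight(Z=2) = 1/9
Total weight = 1/9 + 1/9 = 2/9
P(Z=1 | obs) = 1/9 / 2/9 = 1/2
P(Z=2 | obs) = 1/9 / 2/9 = 1/2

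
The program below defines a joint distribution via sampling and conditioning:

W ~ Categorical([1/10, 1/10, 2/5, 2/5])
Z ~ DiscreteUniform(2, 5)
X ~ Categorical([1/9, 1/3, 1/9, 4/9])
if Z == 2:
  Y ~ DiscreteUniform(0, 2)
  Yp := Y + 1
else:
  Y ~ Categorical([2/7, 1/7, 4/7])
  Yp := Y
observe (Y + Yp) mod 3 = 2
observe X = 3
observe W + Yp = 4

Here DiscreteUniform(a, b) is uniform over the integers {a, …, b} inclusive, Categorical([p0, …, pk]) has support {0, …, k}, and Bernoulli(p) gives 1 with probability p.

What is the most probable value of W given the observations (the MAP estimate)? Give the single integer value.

argmax_v P(W = v | obs) = 3

Enumerate traces; 4 have nonzero weight after conditioning:
  (W=1, Z=2, X=3, Y=2) weight 1/270
  (W=3, Z=3, X=3, Y=1) weight 2/315
  (W=3, Z=4, X=3, Y=1) weight 2/315
  (W=3, Z=5, X=3, Y=1) weight 2/315
Group by W:
  weight(W=1) = 1/270
  weight(W=3) = 2/105
Total weight = 1/270 + 2/105 = 43/1890
P(W=1 | obs) = 1/270 / 43/1890 = 7/43
P(W=3 | obs) = 2/105 / 43/1890 = 36/43
argmax = 3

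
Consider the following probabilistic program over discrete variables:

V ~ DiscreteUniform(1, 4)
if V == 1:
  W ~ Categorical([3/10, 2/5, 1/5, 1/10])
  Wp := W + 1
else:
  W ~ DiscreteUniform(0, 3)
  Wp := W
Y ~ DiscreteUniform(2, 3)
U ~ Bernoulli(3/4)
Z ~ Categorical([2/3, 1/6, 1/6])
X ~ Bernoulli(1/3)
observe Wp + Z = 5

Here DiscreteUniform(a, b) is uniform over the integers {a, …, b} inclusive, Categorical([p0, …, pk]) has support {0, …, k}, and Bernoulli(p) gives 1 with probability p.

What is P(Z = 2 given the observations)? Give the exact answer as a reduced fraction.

Enumerate traces; 40 have nonzero weight after conditioning:
  (V=1, W=2, Y=2, U=0, Z=2, X=0) weight 1/1440
  (V=1, W=2, Y=2, U=0, Z=2, X=1) weight 1/2880
  (V=1, W=2, Y=2, U=1, Z=2, X=0) weight 1/480
  (V=1, W=2, Y=2, U=1, Z=2, X=1) weight 1/960
  (V=1, W=2, Y=3, U=0, Z=2, X=0) weight 1/1440
  (V=1, W=2, Y=3, U=0, Z=2, X=1) weight 1/2880
  (V=1, W=2, Y=3, U=1, Z=2, X=0) weight 1/480
  (V=1, W=2, Y=3, U=1, Z=2, X=1) weight 1/960
  (V=1, W=3, Y=2, U=0, Z=1, X=0) weight 1/2880
  … 31 more
Group by Z:
  weight(Z=1) = 1/240
  weight(Z=2) = 19/480
Total weight = 1/240 + 19/480 = 7/160
P(Z=1 | obs) = 1/240 / 7/160 = 2/21
P(Z=2 | obs) = 19/480 / 7/160 = 19/21

P(Z = 2 | obs) = 19/21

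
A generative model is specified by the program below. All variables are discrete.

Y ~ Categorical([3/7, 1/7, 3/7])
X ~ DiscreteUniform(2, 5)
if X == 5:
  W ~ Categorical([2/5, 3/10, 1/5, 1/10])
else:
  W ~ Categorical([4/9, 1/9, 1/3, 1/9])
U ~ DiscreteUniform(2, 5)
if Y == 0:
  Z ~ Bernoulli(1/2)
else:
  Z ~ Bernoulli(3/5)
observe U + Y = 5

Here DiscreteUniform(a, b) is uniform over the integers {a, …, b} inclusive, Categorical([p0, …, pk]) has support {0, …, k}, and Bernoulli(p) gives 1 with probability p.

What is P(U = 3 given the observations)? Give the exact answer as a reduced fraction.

Enumerate traces; 96 have nonzero weight after conditioning:
  (Y=0, X=2, W=0, U=5, Z=0) weight 1/168
  (Y=0, X=2, W=0, U=5, Z=1) weight 1/168
  (Y=0, X=2, W=1, U=5, Z=0) weight 1/672
  (Y=0, X=2, W=1, U=5, Z=1) weight 1/672
  (Y=0, X=2, W=2, U=5, Z=0) weight 1/224
  (Y=0, X=2, W=2, U=5, Z=1) weight 1/224
  (Y=0, X=2, W=3, U=5, Z=0) weight 1/672
  (Y=0, X=2, W=3, U=5, Z=1) weight 1/672
  (Y=1, X=2, W=0, U=4, Z=0) weight 1/630
  (Y=2, X=2, W=0, U=3, Z=0) weight 1/210
  … 86 more
Group by U:
  weight(U=3) = 3/28
  weight(U=4) = 1/28
  weight(U=5) = 3/28
Total weight = 3/28 + 1/28 + 3/28 = 1/4
P(U=3 | obs) = 3/28 / 1/4 = 3/7
P(U=4 | obs) = 1/28 / 1/4 = 1/7
P(U=5 | obs) = 3/28 / 1/4 = 3/7

P(U = 3 | obs) = 3/7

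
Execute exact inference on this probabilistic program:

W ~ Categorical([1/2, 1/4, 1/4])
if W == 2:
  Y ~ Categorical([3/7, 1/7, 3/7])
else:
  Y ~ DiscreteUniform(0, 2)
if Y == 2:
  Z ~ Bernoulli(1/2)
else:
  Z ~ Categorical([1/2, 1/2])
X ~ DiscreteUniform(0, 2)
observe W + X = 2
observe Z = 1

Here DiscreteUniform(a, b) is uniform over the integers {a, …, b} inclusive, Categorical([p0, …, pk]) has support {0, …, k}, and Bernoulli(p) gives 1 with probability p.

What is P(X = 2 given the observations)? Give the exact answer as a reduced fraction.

Enumerate traces; 9 have nonzero weight after conditioning:
  (W=0, Y=0, Z=1, X=2) weight 1/36
  (W=0, Y=1, Z=1, X=2) weight 1/36
  (W=0, Y=2, Z=1, X=2) weight 1/36
  (W=1, Y=0, Z=1, X=1) weight 1/72
  (W=1, Y=1, Z=1, X=1) weight 1/72
  (W=1, Y=2, Z=1, X=1) weight 1/72
  (W=2, Y=0, Z=1, X=0) weight 1/56
  (W=2, Y=1, Z=1, X=0) weight 1/168
  … 1 more
Group by X:
  weight(X=0) = 1/24
  weight(X=1) = 1/24
  weight(X=2) = 1/12
Total weight = 1/24 + 1/24 + 1/12 = 1/6
P(X=0 | obs) = 1/24 / 1/6 = 1/4
P(X=1 | obs) = 1/24 / 1/6 = 1/4
P(X=2 | obs) = 1/12 / 1/6 = 1/2

P(X = 2 | obs) = 1/2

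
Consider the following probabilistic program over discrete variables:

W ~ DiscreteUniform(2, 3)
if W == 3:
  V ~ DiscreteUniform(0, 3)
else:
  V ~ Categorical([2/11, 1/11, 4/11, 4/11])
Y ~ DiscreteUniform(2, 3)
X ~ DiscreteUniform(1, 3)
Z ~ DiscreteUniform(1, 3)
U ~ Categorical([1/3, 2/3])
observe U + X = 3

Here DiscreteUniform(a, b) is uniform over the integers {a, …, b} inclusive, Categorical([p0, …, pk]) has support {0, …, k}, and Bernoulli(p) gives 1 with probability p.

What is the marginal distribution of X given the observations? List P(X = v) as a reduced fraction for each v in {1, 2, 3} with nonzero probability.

P(X=2) = 2/3, P(X=3) = 1/3

Enumerate traces; 96 have nonzero weight after conditioning:
  (W=2, V=0, Y=2, X=2, Z=1, U=1) weight 1/297
  (W=2, V=0, Y=2, X=2, Z=2, U=1) weight 1/297
  (W=2, V=0, Y=2, X=2, Z=3, U=1) weight 1/297
  (W=2, V=0, Y=2, X=3, Z=1, U=0) weight 1/594
  (W=2, V=0, Y=2, X=3, Z=2, U=0) weight 1/594
  (W=2, V=0, Y=2, X=3, Z=3, U=0) weight 1/594
  (W=2, V=0, Y=3, X=2, Z=1, U=1) weight 1/297
  (W=2, V=0, Y=3, X=2, Z=2, U=1) weight 1/297
  … 88 more
Group by X:
  weight(X=2) = 2/9
  weight(X=3) = 1/9
Total weight = 2/9 + 1/9 = 1/3
P(X=2 | obs) = 2/9 / 1/3 = 2/3
P(X=3 | obs) = 1/9 / 1/3 = 1/3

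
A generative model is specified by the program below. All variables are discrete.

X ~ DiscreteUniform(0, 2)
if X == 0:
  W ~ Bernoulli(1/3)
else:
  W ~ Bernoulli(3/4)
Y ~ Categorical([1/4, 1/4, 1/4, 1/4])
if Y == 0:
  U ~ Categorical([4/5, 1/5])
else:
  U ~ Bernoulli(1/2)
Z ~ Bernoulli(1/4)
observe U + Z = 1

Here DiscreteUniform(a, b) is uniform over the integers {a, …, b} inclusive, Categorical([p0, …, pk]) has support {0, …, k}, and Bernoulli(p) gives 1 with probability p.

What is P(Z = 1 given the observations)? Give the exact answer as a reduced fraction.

Enumerate traces; 48 have nonzero weight after conditioning:
  (X=0, W=0, Y=0, U=0, Z=1) weight 1/90
  (X=0, W=0, Y=0, U=1, Z=0) weight 1/120
  (X=0, W=0, Y=1, U=0, Z=1) weight 1/144
  (X=0, W=0, Y=1, U=1, Z=0) weight 1/48
  (X=0, W=0, Y=2, U=0, Z=1) weight 1/144
  (X=0, W=0, Y=2, U=1, Z=0) weight 1/48
  (X=0, W=0, Y=3, U=0, Z=1) weight 1/144
  (X=0, W=0, Y=3, U=1, Z=0) weight 1/48
  … 40 more
Group by Z:
  weight(Z=0) = 51/160
  weight(Z=1) = 23/160
Total weight = 51/160 + 23/160 = 37/80
P(Z=0 | obs) = 51/160 / 37/80 = 51/74
P(Z=1 | obs) = 23/160 / 37/80 = 23/74

P(Z = 1 | obs) = 23/74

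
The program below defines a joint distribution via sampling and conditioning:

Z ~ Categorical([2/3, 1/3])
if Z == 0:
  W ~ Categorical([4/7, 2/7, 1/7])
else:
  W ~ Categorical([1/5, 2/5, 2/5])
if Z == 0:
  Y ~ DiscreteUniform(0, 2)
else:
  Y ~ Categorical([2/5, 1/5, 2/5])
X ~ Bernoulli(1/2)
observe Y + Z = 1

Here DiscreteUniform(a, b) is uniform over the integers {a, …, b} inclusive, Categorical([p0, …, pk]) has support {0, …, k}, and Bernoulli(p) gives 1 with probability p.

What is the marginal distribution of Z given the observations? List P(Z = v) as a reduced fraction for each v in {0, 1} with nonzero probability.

Enumerate traces; 12 have nonzero weight after conditioning:
  (Z=0, W=0, Y=1, X=0) weight 4/63
  (Z=0, W=0, Y=1, X=1) weight 4/63
  (Z=0, W=1, Y=1, X=0) weight 2/63
  (Z=0, W=1, Y=1, X=1) weight 2/63
  (Z=0, W=2, Y=1, X=0) weight 1/63
  (Z=0, W=2, Y=1, X=1) weight 1/63
  (Z=1, W=0, Y=0, X=0) weight 1/75
  (Z=1, W=0, Y=0, X=1) weight 1/75
  … 4 more
Group by Z:
  weight(Z=0) = 2/9
  weight(Z=1) = 2/15
Total weight = 2/9 + 2/15 = 16/45
P(Z=0 | obs) = 2/9 / 16/45 = 5/8
P(Z=1 | obs) = 2/15 / 16/45 = 3/8

P(Z=0) = 5/8, P(Z=1) = 3/8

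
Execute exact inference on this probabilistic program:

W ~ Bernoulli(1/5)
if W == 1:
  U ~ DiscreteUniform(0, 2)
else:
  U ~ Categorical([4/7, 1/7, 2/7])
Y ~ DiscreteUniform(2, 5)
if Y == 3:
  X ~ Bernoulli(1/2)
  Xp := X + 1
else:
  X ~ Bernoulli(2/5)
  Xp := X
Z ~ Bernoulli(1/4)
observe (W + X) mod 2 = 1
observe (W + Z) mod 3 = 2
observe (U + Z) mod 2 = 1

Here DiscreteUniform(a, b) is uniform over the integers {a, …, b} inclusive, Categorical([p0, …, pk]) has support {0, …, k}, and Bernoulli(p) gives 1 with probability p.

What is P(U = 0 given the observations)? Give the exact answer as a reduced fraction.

Enumerate traces; 8 have nonzero weight after conditioning:
  (W=1, U=0, Y=2, X=0, Z=1) weight 1/400
  (W=1, U=0, Y=3, X=0, Z=1) weight 1/480
  (W=1, U=0, Y=4, X=0, Z=1) weight 1/400
  (W=1, U=0, Y=5, X=0, Z=1) weight 1/400
  (W=1, U=2, Y=2, X=0, Z=1) weight 1/400
  (W=1, U=2, Y=3, X=0, Z=1) weight 1/480
  (W=1, U=2, Y=4, X=0, Z=1) weight 1/400
  (W=1, U=2, Y=5, X=0, Z=1) weight 1/400
Group by U:
  weight(U=0) = 23/2400
  weight(U=2) = 23/2400
Total weight = 23/2400 + 23/2400 = 23/1200
P(U=0 | obs) = 23/2400 / 23/1200 = 1/2
P(U=2 | obs) = 23/2400 / 23/1200 = 1/2

P(U = 0 | obs) = 1/2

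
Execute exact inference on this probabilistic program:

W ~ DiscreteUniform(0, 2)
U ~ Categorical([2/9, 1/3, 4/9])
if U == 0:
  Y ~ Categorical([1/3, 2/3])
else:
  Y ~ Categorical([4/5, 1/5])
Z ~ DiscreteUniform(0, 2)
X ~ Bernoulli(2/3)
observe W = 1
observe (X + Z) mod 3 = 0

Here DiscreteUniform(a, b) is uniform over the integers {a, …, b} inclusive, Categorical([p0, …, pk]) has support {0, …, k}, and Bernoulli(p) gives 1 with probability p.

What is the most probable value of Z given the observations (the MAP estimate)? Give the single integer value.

argmax_v P(Z = v | obs) = 2

Enumerate traces; 12 have nonzero weight after conditioning:
  (W=1, U=0, Y=0, Z=0, X=0) weight 2/729
  (W=1, U=0, Y=0, Z=2, X=1) weight 4/729
  (W=1, U=0, Y=1, Z=0, X=0) weight 4/729
  (W=1, U=0, Y=1, Z=2, X=1) weight 8/729
  (W=1, U=1, Y=0, Z=0, X=0) weight 4/405
  (W=1, U=1, Y=0, Z=2, X=1) weight 8/405
  (W=1, U=1, Y=1, Z=0, X=0) weight 1/405
  (W=1, U=1, Y=1, Z=2, X=1) weight 2/405
  … 4 more
Group by Z:
  weight(Z=0) = 1/27
  weight(Z=2) = 2/27
Total weight = 1/27 + 2/27 = 1/9
P(Z=0 | obs) = 1/27 / 1/9 = 1/3
P(Z=2 | obs) = 2/27 / 1/9 = 2/3
argmax = 2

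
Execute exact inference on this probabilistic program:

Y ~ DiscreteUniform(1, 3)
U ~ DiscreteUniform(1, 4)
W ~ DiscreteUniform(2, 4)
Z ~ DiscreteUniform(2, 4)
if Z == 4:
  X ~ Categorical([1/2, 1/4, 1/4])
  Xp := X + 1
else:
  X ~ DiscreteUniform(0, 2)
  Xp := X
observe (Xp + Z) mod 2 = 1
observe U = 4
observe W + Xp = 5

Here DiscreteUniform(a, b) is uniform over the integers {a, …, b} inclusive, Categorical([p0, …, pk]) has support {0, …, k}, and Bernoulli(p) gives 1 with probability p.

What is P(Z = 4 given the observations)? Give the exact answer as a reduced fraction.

Enumerate traces; 12 have nonzero weight after conditioning:
  (Y=1, U=4, W=2, Z=4, X=2) weight 1/432
  (Y=1, U=4, W=3, Z=3, X=2) weight 1/324
  (Y=1, U=4, W=4, Z=2, X=1) weight 1/324
  (Y=1, U=4, W=4, Z=4, X=0) weight 1/216
  (Y=2, U=4, W=2, Z=4, X=2) weight 1/432
  (Y=2, U=4, W=3, Z=3, X=2) weight 1/324
  (Y=2, U=4, W=4, Z=2, X=1) weight 1/324
  (Y=2, U=4, W=4, Z=4, X=0) weight 1/216
  … 4 more
Group by Z:
  weight(Z=2) = 1/108
  weight(Z=3) = 1/108
  weight(Z=4) = 1/48
Total weight = 1/108 + 1/108 + 1/48 = 17/432
P(Z=2 | obs) = 1/108 / 17/432 = 4/17
P(Z=3 | obs) = 1/108 / 17/432 = 4/17
P(Z=4 | obs) = 1/48 / 17/432 = 9/17

P(Z = 4 | obs) = 9/17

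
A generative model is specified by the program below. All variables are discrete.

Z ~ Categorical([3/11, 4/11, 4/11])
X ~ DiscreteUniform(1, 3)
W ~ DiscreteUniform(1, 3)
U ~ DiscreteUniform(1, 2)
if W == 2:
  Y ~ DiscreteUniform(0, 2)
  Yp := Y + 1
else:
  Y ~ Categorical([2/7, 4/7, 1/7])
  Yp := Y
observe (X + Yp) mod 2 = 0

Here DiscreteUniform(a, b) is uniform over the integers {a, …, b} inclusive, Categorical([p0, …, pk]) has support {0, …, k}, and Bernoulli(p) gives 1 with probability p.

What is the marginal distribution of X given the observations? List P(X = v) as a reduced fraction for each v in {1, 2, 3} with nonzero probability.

P(X=1) = 38/101, P(X=2) = 25/101, P(X=3) = 38/101

Enumerate traces; 78 have nonzero weight after conditioning:
  (Z=0, X=1, W=1, U=1, Y=1) weight 2/231
  (Z=0, X=1, W=1, U=2, Y=1) weight 2/231
  (Z=0, X=1, W=2, U=1, Y=0) weight 1/198
  (Z=0, X=1, W=2, U=1, Y=2) weight 1/198
  (Z=0, X=1, W=2, U=2, Y=0) weight 1/198
  (Z=0, X=1, W=2, U=2, Y=2) weight 1/198
  (Z=0, X=1, W=3, U=1, Y=1) weight 2/231
  (Z=0, X=1, W=3, U=2, Y=1) weight 2/231
  (Z=0, X=2, W=1, U=1, Y=0) weight 1/231
  (Z=0, X=3, W=1, U=1, Y=1) weight 2/231
  … 68 more
Group by X:
  weight(X=1) = 38/189
  weight(X=2) = 25/189
  weight(X=3) = 38/189
Total weight = 38/189 + 25/189 + 38/189 = 101/189
P(X=1 | obs) = 38/189 / 101/189 = 38/101
P(X=2 | obs) = 25/189 / 101/189 = 25/101
P(X=3 | obs) = 38/189 / 101/189 = 38/101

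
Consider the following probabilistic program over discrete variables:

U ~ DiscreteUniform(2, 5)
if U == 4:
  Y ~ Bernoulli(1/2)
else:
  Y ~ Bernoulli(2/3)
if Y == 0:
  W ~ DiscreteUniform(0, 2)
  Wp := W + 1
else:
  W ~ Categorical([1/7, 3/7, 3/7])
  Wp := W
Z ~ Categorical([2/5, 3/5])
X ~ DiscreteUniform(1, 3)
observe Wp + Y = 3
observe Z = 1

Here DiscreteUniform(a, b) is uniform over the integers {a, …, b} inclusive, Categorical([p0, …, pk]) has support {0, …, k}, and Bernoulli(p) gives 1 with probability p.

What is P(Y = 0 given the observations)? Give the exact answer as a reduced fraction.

P(Y = 0 | obs) = 7/22

Enumerate traces; 24 have nonzero weight after conditioning:
  (U=2, Y=0, W=2, Z=1, X=1) weight 1/180
  (U=2, Y=0, W=2, Z=1, X=2) weight 1/180
  (U=2, Y=0, W=2, Z=1, X=3) weight 1/180
  (U=2, Y=1, W=2, Z=1, X=1) weight 1/70
  (U=2, Y=1, W=2, Z=1, X=2) weight 1/70
  (U=2, Y=1, W=2, Z=1, X=3) weight 1/70
  (U=3, Y=0, W=2, Z=1, X=1) weight 1/180
  (U=3, Y=0, W=2, Z=1, X=2) weight 1/180
  … 16 more
Group by Y:
  weight(Y=0) = 3/40
  weight(Y=1) = 9/56
Total weight = 3/40 + 9/56 = 33/140
P(Y=0 | obs) = 3/40 / 33/140 = 7/22
P(Y=1 | obs) = 9/56 / 33/140 = 15/22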